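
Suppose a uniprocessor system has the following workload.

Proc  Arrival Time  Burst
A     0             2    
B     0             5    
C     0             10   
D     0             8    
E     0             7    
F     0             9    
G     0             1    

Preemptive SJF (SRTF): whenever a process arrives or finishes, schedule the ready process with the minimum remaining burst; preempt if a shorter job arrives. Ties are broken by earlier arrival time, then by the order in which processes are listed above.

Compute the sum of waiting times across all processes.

Gantt: | G 0-1 | A 1-3 | B 3-8 | E 8-15 | D 15-23 | F 23-32 | C 32-42 |
Completion: A=3  B=8  C=42  D=23  E=15  F=32  G=1
Turnaround (C−A): A=3  B=8  C=42  D=23  E=15  F=32  G=1
Waiting = turnaround − burst: A=1, B=3, C=32, D=15, E=8, F=23, G=0
Total waiting = 1 + 3 + 32 + 15 + 8 + 23 + 0 = 82

82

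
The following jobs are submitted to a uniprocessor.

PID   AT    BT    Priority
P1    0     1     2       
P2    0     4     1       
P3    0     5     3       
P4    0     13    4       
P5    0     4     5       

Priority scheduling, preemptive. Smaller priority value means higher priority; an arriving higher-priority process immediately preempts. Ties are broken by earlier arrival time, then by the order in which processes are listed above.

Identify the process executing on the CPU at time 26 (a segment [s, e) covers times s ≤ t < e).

Schedule: | P2 0-4 | P1 4-5 | P3 5-10 | P4 10-23 | P5 23-27 |
Completion: P1=5  P2=4  P3=10  P4=23  P5=27

P5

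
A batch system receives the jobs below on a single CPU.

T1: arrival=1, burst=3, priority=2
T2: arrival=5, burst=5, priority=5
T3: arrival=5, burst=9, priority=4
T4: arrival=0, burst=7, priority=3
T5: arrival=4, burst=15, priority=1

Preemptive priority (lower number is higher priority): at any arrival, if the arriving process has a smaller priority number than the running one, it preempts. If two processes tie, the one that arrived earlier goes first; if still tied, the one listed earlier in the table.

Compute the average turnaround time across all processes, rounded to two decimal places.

21.20

Schedule: | T4 0-1 | T1 1-4 | T5 4-19 | T4 19-25 | T3 25-34 | T2 34-39 |
Completion: T1=4  T2=39  T3=34  T4=25  T5=19
Turnaround (C−A): T1=3  T2=34  T3=29  T4=25  T5=15
Turnaround times: T1=3, T2=34, T3=29, T4=25, T5=15
Average turnaround = (3+34+29+25+15) / 5 = 106/5 = 21.20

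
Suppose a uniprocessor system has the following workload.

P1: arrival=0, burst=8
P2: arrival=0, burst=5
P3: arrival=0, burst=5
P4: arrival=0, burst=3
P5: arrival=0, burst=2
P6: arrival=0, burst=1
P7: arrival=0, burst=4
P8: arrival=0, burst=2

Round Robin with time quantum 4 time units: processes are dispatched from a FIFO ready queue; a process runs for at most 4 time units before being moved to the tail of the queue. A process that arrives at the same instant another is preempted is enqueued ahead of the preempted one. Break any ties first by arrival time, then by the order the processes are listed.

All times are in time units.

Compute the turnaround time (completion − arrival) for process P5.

Timeline: | P1 0-4 | P2 4-8 | P3 8-12 | P4 12-15 | P5 15-17 | P6 17-18 | P7 18-22 | P8 22-24 | P1 24-28 | P2 28-29 | P3 29-30 |
Completion: P1=28  P2=29  P3=30  P4=15  P5=17  P6=18  P7=22  P8=24
Turnaround (C−A): P1=28  P2=29  P3=30  P4=15  P5=17  P6=18  P7=22  P8=24
Turnaround(P5) = completion − arrival = 17 − 0 = 17

17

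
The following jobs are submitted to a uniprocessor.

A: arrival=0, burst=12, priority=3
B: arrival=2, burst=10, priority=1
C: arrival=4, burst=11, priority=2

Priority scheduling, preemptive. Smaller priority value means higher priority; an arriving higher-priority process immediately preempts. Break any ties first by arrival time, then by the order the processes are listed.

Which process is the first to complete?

B

Timeline: | A 0-2 | B 2-12 | C 12-23 | A 23-33 |
Completion: A=33  B=12  C=23
Finish order: B → C → A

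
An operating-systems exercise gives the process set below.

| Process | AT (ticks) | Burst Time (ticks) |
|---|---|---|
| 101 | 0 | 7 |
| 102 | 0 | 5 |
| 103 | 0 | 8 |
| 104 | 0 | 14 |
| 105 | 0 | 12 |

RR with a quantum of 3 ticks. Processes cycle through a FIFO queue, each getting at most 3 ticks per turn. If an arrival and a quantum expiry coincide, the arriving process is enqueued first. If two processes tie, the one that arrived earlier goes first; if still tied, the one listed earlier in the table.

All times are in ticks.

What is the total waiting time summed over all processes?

Timeline: | 101 0-3 | 102 3-6 | 103 6-9 | 104 9-12 | 105 12-15 | 101 15-18 | 102 18-20 | 103 20-23 | 104 23-26 | 105 26-29 | 101 29-30 | 103 30-32 | 104 32-35 | 105 35-38 | 104 38-41 | 105 41-44 | 104 44-46 |
Completion: 101=30  102=20  103=32  104=46  105=44
Waiting = turnaround − burst: 101=23, 102=15, 103=24, 104=32, 105=32
Total waiting = 23 + 15 + 24 + 32 + 32 = 126

126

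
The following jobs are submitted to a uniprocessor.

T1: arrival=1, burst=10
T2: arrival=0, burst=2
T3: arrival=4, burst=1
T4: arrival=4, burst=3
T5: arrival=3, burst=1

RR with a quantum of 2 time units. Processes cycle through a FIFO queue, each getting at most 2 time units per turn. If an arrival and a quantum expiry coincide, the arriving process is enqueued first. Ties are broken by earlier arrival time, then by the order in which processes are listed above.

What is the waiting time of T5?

1

Timeline: | T2 0-2 | T1 2-4 | T5 4-5 | T3 5-6 | T4 6-8 | T1 8-10 | T4 10-11 | T1 11-17 |
Completion: T1=17  T2=2  T3=6  T4=11  T5=5
Turnaround (C−A): T1=16  T2=2  T3=2  T4=7  T5=2
Waiting(T5) = turnaround − burst = 2 − 1 = 1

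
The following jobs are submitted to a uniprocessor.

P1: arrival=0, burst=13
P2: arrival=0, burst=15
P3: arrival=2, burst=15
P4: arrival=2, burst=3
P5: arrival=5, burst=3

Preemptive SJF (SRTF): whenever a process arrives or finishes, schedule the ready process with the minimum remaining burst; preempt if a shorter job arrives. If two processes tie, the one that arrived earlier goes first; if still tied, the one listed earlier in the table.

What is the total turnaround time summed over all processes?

106

Timeline: | P1 0-2 | P4 2-5 | P5 5-8 | P1 8-19 | P2 19-34 | P3 34-49 |
Completion: P1=19  P2=34  P3=49  P4=5  P5=8
Turnaround (C−A): P1=19  P2=34  P3=47  P4=3  P5=3
Turnaround = completion − arrival: P1=19, P2=34, P3=47, P4=3, P5=3
Total turnaround = 19 + 34 + 47 + 3 + 3 = 106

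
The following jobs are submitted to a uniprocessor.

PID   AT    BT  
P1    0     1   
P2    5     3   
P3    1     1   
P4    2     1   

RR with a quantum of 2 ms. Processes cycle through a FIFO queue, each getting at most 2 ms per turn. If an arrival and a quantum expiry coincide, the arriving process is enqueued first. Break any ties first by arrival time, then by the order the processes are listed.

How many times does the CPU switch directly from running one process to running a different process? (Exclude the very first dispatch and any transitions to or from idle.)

Timeline: | P1 0-1 | P3 1-2 | P4 2-3 | idle 3-5 | P2 5-8 |
Completion: P1=1  P2=8  P3=2  P4=3
Turnaround (C−A): P1=1  P2=3  P3=1  P4=1

2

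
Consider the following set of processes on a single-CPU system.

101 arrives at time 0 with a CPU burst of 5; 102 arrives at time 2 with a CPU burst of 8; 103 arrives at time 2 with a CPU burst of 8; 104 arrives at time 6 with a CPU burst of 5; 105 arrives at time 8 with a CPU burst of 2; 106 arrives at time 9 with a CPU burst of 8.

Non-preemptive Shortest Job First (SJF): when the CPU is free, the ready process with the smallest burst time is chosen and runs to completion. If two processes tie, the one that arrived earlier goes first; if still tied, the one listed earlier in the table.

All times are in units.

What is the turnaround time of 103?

26

Gantt: | 101 0-5 | 102 5-13 | 105 13-15 | 104 15-20 | 103 20-28 | 106 28-36 |
Completion: 101=5  102=13  103=28  104=20  105=15  106=36
Turnaround (C−A): 101=5  102=11  103=26  104=14  105=7  106=27
Turnaround(103) = completion − arrival = 28 − 2 = 26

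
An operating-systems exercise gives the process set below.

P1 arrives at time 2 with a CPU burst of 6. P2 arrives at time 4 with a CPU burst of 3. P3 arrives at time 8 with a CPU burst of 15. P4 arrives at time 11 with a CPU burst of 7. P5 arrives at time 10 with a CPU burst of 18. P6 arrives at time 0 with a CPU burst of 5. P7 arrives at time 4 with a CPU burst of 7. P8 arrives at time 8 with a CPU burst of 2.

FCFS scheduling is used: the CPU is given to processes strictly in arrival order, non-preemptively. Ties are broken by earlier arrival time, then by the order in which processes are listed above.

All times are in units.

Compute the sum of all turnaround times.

Schedule: | P6 0-5 | P1 5-11 | P2 11-14 | P7 14-21 | P3 21-36 | P8 36-38 | P5 38-56 | P4 56-63 |
Completion: P1=11  P2=14  P3=36  P4=63  P5=56  P6=5  P7=21  P8=38
Turnaround (C−A): P1=9  P2=10  P3=28  P4=52  P5=46  P6=5  P7=17  P8=30
Turnaround = completion − arrival: P1=9, P2=10, P3=28, P4=52, P5=46, P6=5, P7=17, P8=30
Total turnaround = 9 + 10 + 28 + 52 + 46 + 5 + 17 + 30 = 197

197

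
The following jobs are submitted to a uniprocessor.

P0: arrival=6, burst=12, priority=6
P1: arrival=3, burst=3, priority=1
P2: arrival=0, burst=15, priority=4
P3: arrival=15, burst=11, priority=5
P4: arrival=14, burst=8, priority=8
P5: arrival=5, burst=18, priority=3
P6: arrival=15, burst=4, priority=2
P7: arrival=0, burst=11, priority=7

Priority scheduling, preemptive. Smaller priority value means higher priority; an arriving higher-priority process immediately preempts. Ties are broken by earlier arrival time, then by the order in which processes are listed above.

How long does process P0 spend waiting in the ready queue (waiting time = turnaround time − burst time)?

Timeline: | P2 0-3 | P1 3-6 | P5 6-15 | P6 15-19 | P5 19-28 | P2 28-40 | P3 40-51 | P0 51-63 | P7 63-74 | P4 74-82 |
Completion: P0=63  P1=6  P2=40  P3=51  P4=82  P5=28  P6=19  P7=74
Waiting(P0) = turnaround − burst = 57 − 12 = 45

45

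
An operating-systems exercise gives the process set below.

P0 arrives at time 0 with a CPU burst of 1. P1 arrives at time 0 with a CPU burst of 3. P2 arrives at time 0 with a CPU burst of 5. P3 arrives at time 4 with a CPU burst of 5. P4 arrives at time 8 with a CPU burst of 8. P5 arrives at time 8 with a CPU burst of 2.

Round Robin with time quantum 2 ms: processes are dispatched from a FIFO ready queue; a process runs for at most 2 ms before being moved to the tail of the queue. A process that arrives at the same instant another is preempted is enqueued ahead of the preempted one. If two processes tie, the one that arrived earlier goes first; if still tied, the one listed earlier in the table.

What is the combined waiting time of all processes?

Schedule: | P0 0-1 | P1 1-3 | P2 3-5 | P1 5-6 | P3 6-8 | P2 8-10 | P4 10-12 | P5 12-14 | P3 14-16 | P2 16-17 | P4 17-19 | P3 19-20 | P4 20-24 |
Completion: P0=1  P1=6  P2=17  P3=20  P4=24  P5=14
Turnaround (C−A): P0=1  P1=6  P2=17  P3=16  P4=16  P5=6
Waiting = turnaround − burst: P0=0, P1=3, P2=12, P3=11, P4=8, P5=4
Total waiting = 0 + 3 + 12 + 11 + 8 + 4 = 38

38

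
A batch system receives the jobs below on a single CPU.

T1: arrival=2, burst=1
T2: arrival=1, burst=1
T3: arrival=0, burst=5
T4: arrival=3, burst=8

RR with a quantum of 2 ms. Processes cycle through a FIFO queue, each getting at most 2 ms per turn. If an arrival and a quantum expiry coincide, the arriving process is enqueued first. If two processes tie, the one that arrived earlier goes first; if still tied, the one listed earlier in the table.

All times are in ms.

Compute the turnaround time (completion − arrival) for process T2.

Schedule: | T3 0-2 | T2 2-3 | T1 3-4 | T3 4-6 | T4 6-8 | T3 8-9 | T4 9-15 |
Completion: T1=4  T2=3  T3=9  T4=15
Turnaround(T2) = completion − arrival = 3 − 1 = 2

2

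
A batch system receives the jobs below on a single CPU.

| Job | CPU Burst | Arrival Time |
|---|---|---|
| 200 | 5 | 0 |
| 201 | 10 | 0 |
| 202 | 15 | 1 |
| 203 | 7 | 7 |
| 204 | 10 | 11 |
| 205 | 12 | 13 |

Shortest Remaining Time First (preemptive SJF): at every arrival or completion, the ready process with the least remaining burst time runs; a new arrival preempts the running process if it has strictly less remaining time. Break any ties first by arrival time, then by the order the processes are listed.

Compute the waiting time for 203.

0

Schedule: | 200 0-5 | 201 5-7 | 203 7-14 | 201 14-22 | 204 22-32 | 205 32-44 | 202 44-59 |
Completion: 200=5  201=22  202=59  203=14  204=32  205=44
Turnaround (C−A): 200=5  201=22  202=58  203=7  204=21  205=31
Waiting(203) = turnaround − burst = 7 − 7 = 0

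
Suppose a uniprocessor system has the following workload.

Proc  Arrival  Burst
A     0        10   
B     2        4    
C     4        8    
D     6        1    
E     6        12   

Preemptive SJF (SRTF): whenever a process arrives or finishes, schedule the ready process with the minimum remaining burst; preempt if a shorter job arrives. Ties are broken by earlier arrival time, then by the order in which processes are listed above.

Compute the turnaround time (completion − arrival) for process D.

1

Timeline: | A 0-2 | B 2-6 | D 6-7 | A 7-15 | C 15-23 | E 23-35 |
Completion: A=15  B=6  C=23  D=7  E=35
Turnaround(D) = completion − arrival = 7 − 6 = 1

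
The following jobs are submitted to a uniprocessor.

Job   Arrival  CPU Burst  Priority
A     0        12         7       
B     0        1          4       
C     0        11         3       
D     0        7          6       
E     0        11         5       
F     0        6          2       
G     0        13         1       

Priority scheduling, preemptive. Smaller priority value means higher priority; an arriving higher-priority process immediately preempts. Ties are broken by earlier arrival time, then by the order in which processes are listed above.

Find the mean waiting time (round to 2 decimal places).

26.29

Timeline: | G 0-13 | F 13-19 | C 19-30 | B 30-31 | E 31-42 | D 42-49 | A 49-61 |
Completion: A=61  B=31  C=30  D=49  E=42  F=19  G=13
Waiting times: A=49, B=30, C=19, D=42, E=31, F=13, G=0
Average waiting = (49+30+19+42+31+13+0) / 7 = 184/7 = 26.29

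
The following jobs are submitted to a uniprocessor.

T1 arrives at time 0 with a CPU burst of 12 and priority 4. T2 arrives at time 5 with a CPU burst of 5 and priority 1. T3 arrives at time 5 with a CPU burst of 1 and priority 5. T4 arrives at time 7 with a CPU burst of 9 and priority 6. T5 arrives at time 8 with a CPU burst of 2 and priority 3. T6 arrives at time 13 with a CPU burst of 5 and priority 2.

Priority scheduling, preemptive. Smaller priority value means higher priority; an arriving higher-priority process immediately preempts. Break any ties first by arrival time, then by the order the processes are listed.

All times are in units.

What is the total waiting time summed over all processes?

51

Gantt: | T1 0-5 | T2 5-10 | T5 10-12 | T1 12-13 | T6 13-18 | T1 18-24 | T3 24-25 | T4 25-34 |
Completion: T1=24  T2=10  T3=25  T4=34  T5=12  T6=18
Waiting = turnaround − burst: T1=12, T2=0, T3=19, T4=18, T5=2, T6=0
Total waiting = 12 + 0 + 19 + 18 + 2 + 0 = 51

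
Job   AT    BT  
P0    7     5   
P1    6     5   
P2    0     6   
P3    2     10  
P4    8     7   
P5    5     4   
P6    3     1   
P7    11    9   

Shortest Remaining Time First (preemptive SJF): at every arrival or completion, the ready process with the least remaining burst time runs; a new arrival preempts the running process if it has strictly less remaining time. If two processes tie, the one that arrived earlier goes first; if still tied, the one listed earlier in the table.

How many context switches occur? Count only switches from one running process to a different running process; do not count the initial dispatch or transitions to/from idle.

Schedule: | P2 0-3 | P6 3-4 | P2 4-7 | P5 7-11 | P1 11-16 | P0 16-21 | P4 21-28 | P7 28-37 | P3 37-47 |
Completion: P0=21  P1=16  P2=7  P3=47  P4=28  P5=11  P6=4  P7=37

8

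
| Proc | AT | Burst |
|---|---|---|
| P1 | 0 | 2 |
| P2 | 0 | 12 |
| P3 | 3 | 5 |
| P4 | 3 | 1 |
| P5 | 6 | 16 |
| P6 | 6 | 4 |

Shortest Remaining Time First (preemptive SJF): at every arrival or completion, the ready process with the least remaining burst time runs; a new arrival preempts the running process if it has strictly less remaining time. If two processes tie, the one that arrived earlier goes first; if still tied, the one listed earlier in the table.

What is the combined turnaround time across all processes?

74

Gantt: | P1 0-2 | P2 2-3 | P4 3-4 | P3 4-9 | P6 9-13 | P2 13-24 | P5 24-40 |
Completion: P1=2  P2=24  P3=9  P4=4  P5=40  P6=13
Turnaround (C−A): P1=2  P2=24  P3=6  P4=1  P5=34  P6=7
Turnaround = completion − arrival: P1=2, P2=24, P3=6, P4=1, P5=34, P6=7
Total turnaround = 2 + 24 + 6 + 1 + 34 + 7 = 74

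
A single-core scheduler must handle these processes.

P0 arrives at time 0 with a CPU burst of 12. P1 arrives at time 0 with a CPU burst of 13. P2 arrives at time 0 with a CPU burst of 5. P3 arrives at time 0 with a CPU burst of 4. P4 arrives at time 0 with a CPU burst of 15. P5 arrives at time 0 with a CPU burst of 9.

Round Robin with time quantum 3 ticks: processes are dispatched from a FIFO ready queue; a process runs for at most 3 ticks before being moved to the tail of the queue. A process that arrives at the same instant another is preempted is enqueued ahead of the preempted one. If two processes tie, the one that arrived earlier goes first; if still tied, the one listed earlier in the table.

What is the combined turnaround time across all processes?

259

Timeline: | P0 0-3 | P1 3-6 | P2 6-9 | P3 9-12 | P4 12-15 | P5 15-18 | P0 18-21 | P1 21-24 | P2 24-26 | P3 26-27 | P4 27-30 | P5 30-33 | P0 33-36 | P1 36-39 | P4 39-42 | P5 42-45 | P0 45-48 | P1 48-51 | P4 51-54 | P1 54-55 | P4 55-58 |
Completion: P0=48  P1=55  P2=26  P3=27  P4=58  P5=45
Turnaround = completion − arrival: P0=48, P1=55, P2=26, P3=27, P4=58, P5=45
Total turnaround = 48 + 55 + 26 + 27 + 58 + 45 = 259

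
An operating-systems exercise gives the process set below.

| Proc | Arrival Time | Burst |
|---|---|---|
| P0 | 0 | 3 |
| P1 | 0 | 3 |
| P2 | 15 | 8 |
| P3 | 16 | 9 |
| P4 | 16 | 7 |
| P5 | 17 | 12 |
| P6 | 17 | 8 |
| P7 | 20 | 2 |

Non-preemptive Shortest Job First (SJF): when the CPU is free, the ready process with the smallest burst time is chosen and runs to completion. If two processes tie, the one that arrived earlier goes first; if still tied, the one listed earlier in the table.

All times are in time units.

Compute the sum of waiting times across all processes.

86

Schedule: | P0 0-3 | P1 3-6 | idle 6-15 | P2 15-23 | P7 23-25 | P4 25-32 | P6 32-40 | P3 40-49 | P5 49-61 |
Completion: P0=3  P1=6  P2=23  P3=49  P4=32  P5=61  P6=40  P7=25
Waiting = turnaround − burst: P0=0, P1=3, P2=0, P3=24, P4=9, P5=32, P6=15, P7=3
Total waiting = 0 + 3 + 0 + 24 + 9 + 32 + 15 + 3 = 86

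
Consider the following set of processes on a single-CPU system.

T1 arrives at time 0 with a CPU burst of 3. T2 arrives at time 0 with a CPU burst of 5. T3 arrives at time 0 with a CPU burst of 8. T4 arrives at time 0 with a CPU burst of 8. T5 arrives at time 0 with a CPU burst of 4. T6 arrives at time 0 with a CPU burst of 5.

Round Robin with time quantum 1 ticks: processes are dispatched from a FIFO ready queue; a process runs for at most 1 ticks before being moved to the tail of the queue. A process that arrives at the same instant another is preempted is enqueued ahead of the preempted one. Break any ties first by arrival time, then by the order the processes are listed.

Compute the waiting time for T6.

22

Gantt: | T1 0-1 | T2 1-2 | T3 2-3 | T4 3-4 | T5 4-5 | T6 5-6 | T1 6-7 | T2 7-8 | T3 8-9 | T4 9-10 | T5 10-11 | T6 11-12 | T1 12-13 | T2 13-14 | T3 14-15 | T4 15-16 | T5 16-17 | T6 17-18 | T2 18-19 | T3 19-20 | T4 20-21 | T5 21-22 | T6 22-23 | T2 23-24 | T3 24-25 | T4 25-26 | T6 26-27 | T3 27-28 | T4 28-29 | T3 29-30 | T4 30-31 | T3 31-32 | T4 32-33 |
Completion: T1=13  T2=24  T3=32  T4=33  T5=22  T6=27
Turnaround (C−A): T1=13  T2=24  T3=32  T4=33  T5=22  T6=27
Waiting(T6) = turnaround − burst = 27 − 5 = 22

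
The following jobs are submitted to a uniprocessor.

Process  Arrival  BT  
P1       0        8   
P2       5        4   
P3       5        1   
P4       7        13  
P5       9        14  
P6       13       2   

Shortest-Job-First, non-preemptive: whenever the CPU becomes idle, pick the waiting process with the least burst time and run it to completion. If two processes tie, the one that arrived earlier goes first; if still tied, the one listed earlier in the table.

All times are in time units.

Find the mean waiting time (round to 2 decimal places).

5.67

Timeline: | P1 0-8 | P3 8-9 | P2 9-13 | P6 13-15 | P4 15-28 | P5 28-42 |
Completion: P1=8  P2=13  P3=9  P4=28  P5=42  P6=15
Waiting times: P1=0, P2=4, P3=3, P4=8, P5=19, P6=0
Average waiting = (0+4+3+8+19+0) / 6 = 34/6 = 5.67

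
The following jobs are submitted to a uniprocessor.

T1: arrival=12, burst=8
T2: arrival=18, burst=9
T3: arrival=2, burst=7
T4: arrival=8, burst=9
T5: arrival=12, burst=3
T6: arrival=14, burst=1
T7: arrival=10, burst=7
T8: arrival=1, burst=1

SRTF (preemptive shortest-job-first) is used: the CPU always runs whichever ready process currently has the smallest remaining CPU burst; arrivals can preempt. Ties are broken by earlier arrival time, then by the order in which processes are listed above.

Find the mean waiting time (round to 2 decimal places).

Schedule: | idle 0-1 | T8 1-2 | T3 2-9 | T4 9-10 | T7 10-12 | T5 12-15 | T6 15-16 | T7 16-21 | T4 21-29 | T1 29-37 | T2 37-46 |
Completion: T1=37  T2=46  T3=9  T4=29  T5=15  T6=16  T7=21  T8=2
Waiting times: T1=17, T2=19, T3=0, T4=12, T5=0, T6=1, T7=4, T8=0
Average waiting = (17+19+0+12+0+1+4+0) / 8 = 53/8 = 6.63

6.63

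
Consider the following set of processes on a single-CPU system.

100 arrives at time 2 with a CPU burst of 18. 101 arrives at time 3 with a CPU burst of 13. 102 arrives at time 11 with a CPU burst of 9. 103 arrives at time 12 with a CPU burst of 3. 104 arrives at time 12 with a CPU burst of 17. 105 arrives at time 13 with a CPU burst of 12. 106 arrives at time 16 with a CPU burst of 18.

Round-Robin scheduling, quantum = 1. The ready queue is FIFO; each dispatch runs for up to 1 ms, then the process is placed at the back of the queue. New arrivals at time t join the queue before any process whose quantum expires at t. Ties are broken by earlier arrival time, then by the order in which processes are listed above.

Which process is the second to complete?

Timeline: | idle 0-2 | 100 2-3 | 101 3-4 | 100 4-5 | 101 5-6 | 100 6-7 | 101 7-8 | 100 8-9 | 101 9-10 | 100 10-11 | 101 11-12 | 102 12-13 | 100 13-14 | 103 14-15 | 104 15-16 | 101 16-17 | 105 17-18 | 102 18-19 | 100 19-20 | 103 20-21 | 106 21-22 | 104 22-23 | 101 23-24 | 105 24-25 | 102 25-26 | 100 26-27 | 103 27-28 | 106 28-29 | 104 29-30 | 101 30-31 | 105 31-32 | 102 32-33 | 100 33-34 | 106 34-35 | 104 35-36 | 101 36-37 | 105 37-38 | 102 38-39 | 100 39-40 | 106 40-41 | 104 41-42 | 101 42-43 | 105 43-44 | 102 44-45 | 100 45-46 | 106 46-47 | 104 47-48 | 101 48-49 | 105 49-50 | 102 50-51 | 100 51-52 | 106 52-53 | 104 53-54 | 101 54-55 | 105 55-56 | 102 56-57 | 100 57-58 | 106 58-59 | 104 59-60 | 101 60-61 | 105 61-62 | 102 62-63 | 100 63-64 | 106 64-65 | 104 65-66 | 105 66-67 | 100 67-68 | 106 68-69 | 104 69-70 | 105 70-71 | 100 71-72 | 106 72-73 | 104 73-74 | 105 74-75 | 100 75-76 | 106 76-77 | 104 77-78 | 105 78-79 | 100 79-80 | 106 80-81 | 104 81-82 | 106 82-83 | 104 83-84 | 106 84-85 | 104 85-86 | 106 86-87 | 104 87-88 | 106 88-89 | 104 89-90 | 106 90-92 |
Completion: 100=80  101=61  102=63  103=28  104=90  105=79  106=92
Turnaround (C−A): 100=78  101=58  102=52  103=16  104=78  105=66  106=76
Finish order: 103 → 101 → 102 → 105 → 100 → 104 → 106

101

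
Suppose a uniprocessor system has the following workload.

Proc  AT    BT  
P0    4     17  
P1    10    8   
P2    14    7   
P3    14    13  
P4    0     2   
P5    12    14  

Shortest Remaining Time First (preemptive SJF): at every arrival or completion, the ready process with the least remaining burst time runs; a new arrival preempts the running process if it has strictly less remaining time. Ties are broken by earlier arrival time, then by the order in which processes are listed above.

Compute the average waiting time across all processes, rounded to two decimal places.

13.00

Timeline: | P4 0-2 | idle 2-4 | P0 4-10 | P1 10-18 | P2 18-25 | P0 25-36 | P3 36-49 | P5 49-63 |
Completion: P0=36  P1=18  P2=25  P3=49  P4=2  P5=63
Waiting times: P0=15, P1=0, P2=4, P3=22, P4=0, P5=37
Average waiting = (15+0+4+22+0+37) / 6 = 78/6 = 13.00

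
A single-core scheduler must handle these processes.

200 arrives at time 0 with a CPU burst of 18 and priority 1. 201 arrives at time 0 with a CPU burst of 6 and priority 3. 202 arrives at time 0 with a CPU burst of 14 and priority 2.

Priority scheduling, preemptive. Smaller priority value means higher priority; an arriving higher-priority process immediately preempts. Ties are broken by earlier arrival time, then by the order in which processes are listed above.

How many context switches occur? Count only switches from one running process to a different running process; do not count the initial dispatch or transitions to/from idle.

2

Schedule: | 200 0-18 | 202 18-32 | 201 32-38 |
Completion: 200=18  201=38  202=32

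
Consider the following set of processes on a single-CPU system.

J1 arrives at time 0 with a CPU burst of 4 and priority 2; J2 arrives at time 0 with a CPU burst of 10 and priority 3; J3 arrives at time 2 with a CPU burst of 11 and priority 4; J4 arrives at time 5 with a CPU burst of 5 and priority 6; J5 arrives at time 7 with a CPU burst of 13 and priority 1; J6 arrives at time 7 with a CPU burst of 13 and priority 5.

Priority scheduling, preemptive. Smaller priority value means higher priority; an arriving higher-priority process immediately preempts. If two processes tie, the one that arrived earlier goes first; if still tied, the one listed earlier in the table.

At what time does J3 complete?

Timeline: | J1 0-4 | J2 4-7 | J5 7-20 | J2 20-27 | J3 27-38 | J6 38-51 | J4 51-56 |
Completion: J1=4  J2=27  J3=38  J4=56  J5=20  J6=51
Turnaround (C−A): J1=4  J2=27  J3=36  J4=51  J5=13  J6=44

38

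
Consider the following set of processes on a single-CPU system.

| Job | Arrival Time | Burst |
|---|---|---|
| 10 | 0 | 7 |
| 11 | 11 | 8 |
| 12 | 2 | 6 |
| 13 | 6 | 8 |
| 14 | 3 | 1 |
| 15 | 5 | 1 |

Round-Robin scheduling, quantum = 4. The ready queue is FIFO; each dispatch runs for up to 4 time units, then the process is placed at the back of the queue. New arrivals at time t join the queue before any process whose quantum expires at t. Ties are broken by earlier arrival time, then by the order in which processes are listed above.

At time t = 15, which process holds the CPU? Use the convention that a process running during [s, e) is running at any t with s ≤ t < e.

Timeline: | 10 0-4 | 12 4-8 | 14 8-9 | 10 9-12 | 15 12-13 | 13 13-17 | 12 17-19 | 11 19-23 | 13 23-27 | 11 27-31 |
Completion: 10=12  11=31  12=19  13=27  14=9  15=13
Turnaround (C−A): 10=12  11=20  12=17  13=21  14=6  15=8

13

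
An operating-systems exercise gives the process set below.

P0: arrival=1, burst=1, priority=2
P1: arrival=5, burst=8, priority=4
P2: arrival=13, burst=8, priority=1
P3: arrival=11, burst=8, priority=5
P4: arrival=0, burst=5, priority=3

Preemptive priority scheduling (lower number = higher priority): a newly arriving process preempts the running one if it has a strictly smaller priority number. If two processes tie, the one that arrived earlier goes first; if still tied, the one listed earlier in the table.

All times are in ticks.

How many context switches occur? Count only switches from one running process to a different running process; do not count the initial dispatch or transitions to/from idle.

Timeline: | P4 0-1 | P0 1-2 | P4 2-6 | P1 6-13 | P2 13-21 | P1 21-22 | P3 22-30 |
Completion: P0=2  P1=22  P2=21  P3=30  P4=6
Turnaround (C−A): P0=1  P1=17  P2=8  P3=19  P4=6

6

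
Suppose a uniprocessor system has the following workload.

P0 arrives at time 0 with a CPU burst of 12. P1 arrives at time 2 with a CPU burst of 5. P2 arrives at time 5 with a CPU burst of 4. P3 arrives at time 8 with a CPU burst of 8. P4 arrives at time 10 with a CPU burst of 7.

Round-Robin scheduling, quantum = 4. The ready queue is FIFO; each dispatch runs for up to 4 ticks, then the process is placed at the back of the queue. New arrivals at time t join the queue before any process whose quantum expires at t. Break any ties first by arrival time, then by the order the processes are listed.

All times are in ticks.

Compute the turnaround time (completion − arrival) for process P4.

26

Timeline: | P0 0-4 | P1 4-8 | P0 8-12 | P2 12-16 | P3 16-20 | P1 20-21 | P4 21-25 | P0 25-29 | P3 29-33 | P4 33-36 |
Completion: P0=29  P1=21  P2=16  P3=33  P4=36
Turnaround (C−A): P0=29  P1=19  P2=11  P3=25  P4=26
Turnaround(P4) = completion − arrival = 36 − 10 = 26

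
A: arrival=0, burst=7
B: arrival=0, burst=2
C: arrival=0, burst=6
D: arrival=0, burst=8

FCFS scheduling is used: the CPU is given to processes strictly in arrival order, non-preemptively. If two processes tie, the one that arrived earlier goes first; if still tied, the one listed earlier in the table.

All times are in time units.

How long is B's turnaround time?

9

Schedule: | A 0-7 | B 7-9 | C 9-15 | D 15-23 |
Completion: A=7  B=9  C=15  D=23
Turnaround (C−A): A=7  B=9  C=15  D=23
Turnaround(B) = completion − arrival = 9 − 0 = 9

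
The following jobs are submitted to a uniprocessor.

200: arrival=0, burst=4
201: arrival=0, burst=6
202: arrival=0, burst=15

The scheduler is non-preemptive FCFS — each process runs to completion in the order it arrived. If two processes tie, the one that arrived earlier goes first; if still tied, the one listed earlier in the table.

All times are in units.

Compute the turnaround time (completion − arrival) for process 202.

Timeline: | 200 0-4 | 201 4-10 | 202 10-25 |
Completion: 200=4  201=10  202=25
Turnaround (C−A): 200=4  201=10  202=25
Turnaround(202) = completion − arrival = 25 − 0 = 25

25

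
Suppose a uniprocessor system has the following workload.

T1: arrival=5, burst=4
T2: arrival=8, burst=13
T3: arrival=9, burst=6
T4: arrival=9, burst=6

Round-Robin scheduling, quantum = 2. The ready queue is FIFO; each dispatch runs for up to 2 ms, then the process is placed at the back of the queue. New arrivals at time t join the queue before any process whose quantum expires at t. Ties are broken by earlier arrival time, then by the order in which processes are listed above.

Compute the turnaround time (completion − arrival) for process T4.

18

Gantt: | idle 0-5 | T1 5-9 | T2 9-11 | T3 11-13 | T4 13-15 | T2 15-17 | T3 17-19 | T4 19-21 | T2 21-23 | T3 23-25 | T4 25-27 | T2 27-34 |
Completion: T1=9  T2=34  T3=25  T4=27
Turnaround (C−A): T1=4  T2=26  T3=16  T4=18
Turnaround(T4) = completion − arrival = 27 − 9 = 18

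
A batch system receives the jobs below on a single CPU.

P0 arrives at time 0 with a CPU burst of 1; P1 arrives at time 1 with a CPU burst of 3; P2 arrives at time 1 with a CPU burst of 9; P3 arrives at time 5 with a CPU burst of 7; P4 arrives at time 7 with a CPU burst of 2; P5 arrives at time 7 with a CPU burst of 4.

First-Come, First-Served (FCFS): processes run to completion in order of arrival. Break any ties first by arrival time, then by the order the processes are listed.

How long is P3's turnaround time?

Schedule: | P0 0-1 | P1 1-4 | P2 4-13 | P3 13-20 | P4 20-22 | P5 22-26 |
Completion: P0=1  P1=4  P2=13  P3=20  P4=22  P5=26
Turnaround(P3) = completion − arrival = 20 − 5 = 15

15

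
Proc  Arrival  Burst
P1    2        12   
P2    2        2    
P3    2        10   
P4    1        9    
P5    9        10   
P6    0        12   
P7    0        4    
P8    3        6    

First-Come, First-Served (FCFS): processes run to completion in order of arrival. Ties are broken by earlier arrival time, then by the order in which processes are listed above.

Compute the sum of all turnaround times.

279

Gantt: | P6 0-12 | P7 12-16 | P4 16-25 | P1 25-37 | P2 37-39 | P3 39-49 | P8 49-55 | P5 55-65 |
Completion: P1=37  P2=39  P3=49  P4=25  P5=65  P6=12  P7=16  P8=55
Turnaround (C−A): P1=35  P2=37  P3=47  P4=24  P5=56  P6=12  P7=16  P8=52
Turnaround = completion − arrival: P1=35, P2=37, P3=47, P4=24, P5=56, P6=12, P7=16, P8=52
Total turnaround = 35 + 37 + 47 + 24 + 56 + 12 + 16 + 52 = 279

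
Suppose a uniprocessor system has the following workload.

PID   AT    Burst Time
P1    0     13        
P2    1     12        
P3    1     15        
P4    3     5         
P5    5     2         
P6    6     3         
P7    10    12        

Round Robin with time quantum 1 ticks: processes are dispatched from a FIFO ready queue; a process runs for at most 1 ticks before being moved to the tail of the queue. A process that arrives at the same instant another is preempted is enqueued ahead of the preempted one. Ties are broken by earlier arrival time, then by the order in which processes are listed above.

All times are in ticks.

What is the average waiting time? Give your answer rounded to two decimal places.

30.57

Gantt: | P1 0-1 | P2 1-2 | P3 2-3 | P1 3-4 | P2 4-5 | P4 5-6 | P3 6-7 | P1 7-8 | P5 8-9 | P2 9-10 | P6 10-11 | P4 11-12 | P3 12-13 | P1 13-14 | P5 14-15 | P7 15-16 | P2 16-17 | P6 17-18 | P4 18-19 | P3 19-20 | P1 20-21 | P7 21-22 | P2 22-23 | P6 23-24 | P4 24-25 | P3 25-26 | P1 26-27 | P7 27-28 | P2 28-29 | P4 29-30 | P3 30-31 | P1 31-32 | P7 32-33 | P2 33-34 | P3 34-35 | P1 35-36 | P7 36-37 | P2 37-38 | P3 38-39 | P1 39-40 | P7 40-41 | P2 41-42 | P3 42-43 | P1 43-44 | P7 44-45 | P2 45-46 | P3 46-47 | P1 47-48 | P7 48-49 | P2 49-50 | P3 50-51 | P1 51-52 | P7 52-53 | P2 53-54 | P3 54-55 | P1 55-56 | P7 56-57 | P3 57-58 | P7 58-59 | P3 59-60 | P7 60-61 | P3 61-62 |
Completion: P1=56  P2=54  P3=62  P4=30  P5=15  P6=24  P7=61
Waiting times: P1=43, P2=41, P3=46, P4=22, P5=8, P6=15, P7=39
Average waiting = (43+41+46+22+8+15+39) / 7 = 214/7 = 30.57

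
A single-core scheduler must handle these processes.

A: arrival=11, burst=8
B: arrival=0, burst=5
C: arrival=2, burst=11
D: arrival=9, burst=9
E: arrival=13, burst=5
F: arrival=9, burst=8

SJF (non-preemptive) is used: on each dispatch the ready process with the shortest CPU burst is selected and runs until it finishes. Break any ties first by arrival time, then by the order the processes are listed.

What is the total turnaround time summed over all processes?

110

Schedule: | B 0-5 | C 5-16 | E 16-21 | F 21-29 | A 29-37 | D 37-46 |
Completion: A=37  B=5  C=16  D=46  E=21  F=29
Turnaround = completion − arrival: A=26, B=5, C=14, D=37, E=8, F=20
Total turnaround = 26 + 5 + 14 + 37 + 8 + 20 = 110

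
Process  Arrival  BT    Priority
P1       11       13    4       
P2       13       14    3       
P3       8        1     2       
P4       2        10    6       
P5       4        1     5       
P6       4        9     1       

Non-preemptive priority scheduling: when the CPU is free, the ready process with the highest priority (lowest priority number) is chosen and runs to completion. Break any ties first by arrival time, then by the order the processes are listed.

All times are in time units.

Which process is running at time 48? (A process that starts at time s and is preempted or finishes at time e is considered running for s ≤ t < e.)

Gantt: | idle 0-2 | P4 2-12 | P6 12-21 | P3 21-22 | P2 22-36 | P1 36-49 | P5 49-50 |
Completion: P1=49  P2=36  P3=22  P4=12  P5=50  P6=21
Turnaround (C−A): P1=38  P2=23  P3=14  P4=10  P5=46  P6=17

P1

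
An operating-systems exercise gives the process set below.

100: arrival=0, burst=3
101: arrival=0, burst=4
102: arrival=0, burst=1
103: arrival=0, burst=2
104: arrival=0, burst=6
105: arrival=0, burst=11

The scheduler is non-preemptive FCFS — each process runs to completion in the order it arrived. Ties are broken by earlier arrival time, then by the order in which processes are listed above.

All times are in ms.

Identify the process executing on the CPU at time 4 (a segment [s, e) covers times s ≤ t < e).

101

Gantt: | 100 0-3 | 101 3-7 | 102 7-8 | 103 8-10 | 104 10-16 | 105 16-27 |
Completion: 100=3  101=7  102=8  103=10  104=16  105=27
Turnaround (C−A): 100=3  101=7  102=8  103=10  104=16  105=27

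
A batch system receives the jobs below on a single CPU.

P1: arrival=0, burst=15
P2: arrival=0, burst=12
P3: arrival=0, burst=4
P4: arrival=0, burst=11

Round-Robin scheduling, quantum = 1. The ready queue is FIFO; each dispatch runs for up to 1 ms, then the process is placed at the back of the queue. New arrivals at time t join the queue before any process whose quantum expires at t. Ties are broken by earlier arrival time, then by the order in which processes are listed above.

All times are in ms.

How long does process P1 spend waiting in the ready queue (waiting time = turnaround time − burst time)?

Timeline: | P1 0-1 | P2 1-2 | P3 2-3 | P4 3-4 | P1 4-5 | P2 5-6 | P3 6-7 | P4 7-8 | P1 8-9 | P2 9-10 | P3 10-11 | P4 11-12 | P1 12-13 | P2 13-14 | P3 14-15 | P4 15-16 | P1 16-17 | P2 17-18 | P4 18-19 | P1 19-20 | P2 20-21 | P4 21-22 | P1 22-23 | P2 23-24 | P4 24-25 | P1 25-26 | P2 26-27 | P4 27-28 | P1 28-29 | P2 29-30 | P4 30-31 | P1 31-32 | P2 32-33 | P4 33-34 | P1 34-35 | P2 35-36 | P4 36-37 | P1 37-38 | P2 38-39 | P1 39-42 |
Completion: P1=42  P2=39  P3=15  P4=37
Turnaround (C−A): P1=42  P2=39  P3=15  P4=37
Waiting(P1) = turnaround − burst = 42 − 15 = 27

27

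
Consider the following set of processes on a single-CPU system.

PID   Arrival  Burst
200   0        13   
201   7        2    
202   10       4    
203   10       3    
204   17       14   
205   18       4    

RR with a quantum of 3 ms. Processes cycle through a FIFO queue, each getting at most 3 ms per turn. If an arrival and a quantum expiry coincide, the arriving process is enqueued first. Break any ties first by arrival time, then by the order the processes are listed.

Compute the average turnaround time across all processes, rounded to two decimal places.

Gantt: | 200 0-9 | 201 9-11 | 200 11-14 | 202 14-17 | 203 17-20 | 200 20-21 | 204 21-24 | 202 24-25 | 205 25-28 | 204 28-31 | 205 31-32 | 204 32-40 |
Completion: 200=21  201=11  202=25  203=20  204=40  205=32
Turnaround (C−A): 200=21  201=4  202=15  203=10  204=23  205=14
Turnaround times: 200=21, 201=4, 202=15, 203=10, 204=23, 205=14
Average turnaround = (21+4+15+10+23+14) / 6 = 87/6 = 14.50

14.50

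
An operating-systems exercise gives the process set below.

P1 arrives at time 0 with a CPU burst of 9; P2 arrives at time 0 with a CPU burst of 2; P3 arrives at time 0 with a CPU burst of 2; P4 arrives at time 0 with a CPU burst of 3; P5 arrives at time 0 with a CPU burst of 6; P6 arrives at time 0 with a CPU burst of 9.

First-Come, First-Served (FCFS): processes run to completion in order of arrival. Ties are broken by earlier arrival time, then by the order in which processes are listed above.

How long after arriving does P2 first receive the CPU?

Schedule: | P1 0-9 | P2 9-11 | P3 11-13 | P4 13-16 | P5 16-22 | P6 22-31 |
Completion: P1=9  P2=11  P3=13  P4=16  P5=22  P6=31
Turnaround (C−A): P1=9  P2=11  P3=13  P4=16  P5=22  P6=31
Response(P2) = first start − arrival = 9 − 0 = 9

9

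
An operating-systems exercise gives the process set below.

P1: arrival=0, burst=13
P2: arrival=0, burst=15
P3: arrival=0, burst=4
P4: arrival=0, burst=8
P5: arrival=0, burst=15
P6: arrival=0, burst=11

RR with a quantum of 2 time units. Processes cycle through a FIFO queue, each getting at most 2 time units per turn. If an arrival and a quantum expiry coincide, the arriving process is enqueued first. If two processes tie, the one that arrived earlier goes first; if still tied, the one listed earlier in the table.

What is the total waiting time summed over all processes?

Timeline: | P1 0-2 | P2 2-4 | P3 4-6 | P4 6-8 | P5 8-10 | P6 10-12 | P1 12-14 | P2 14-16 | P3 16-18 | P4 18-20 | P5 20-22 | P6 22-24 | P1 24-26 | P2 26-28 | P4 28-30 | P5 30-32 | P6 32-34 | P1 34-36 | P2 36-38 | P4 38-40 | P5 40-42 | P6 42-44 | P1 44-46 | P2 46-48 | P5 48-50 | P6 50-52 | P1 52-54 | P2 54-56 | P5 56-58 | P6 58-59 | P1 59-60 | P2 60-62 | P5 62-64 | P2 64-65 | P5 65-66 |
Completion: P1=60  P2=65  P3=18  P4=40  P5=66  P6=59
Turnaround (C−A): P1=60  P2=65  P3=18  P4=40  P5=66  P6=59
Waiting = turnaround − burst: P1=47, P2=50, P3=14, P4=32, P5=51, P6=48
Total waiting = 47 + 50 + 14 + 32 + 51 + 48 = 242

242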